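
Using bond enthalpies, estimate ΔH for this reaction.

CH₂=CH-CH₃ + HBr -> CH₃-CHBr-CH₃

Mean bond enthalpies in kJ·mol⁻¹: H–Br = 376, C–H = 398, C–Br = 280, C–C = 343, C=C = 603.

Bonds broken (reactants):
  C–C: 1 × 343 = 343
  C–H: 6 × 398 = 2388
  C=C: 1 × 603 = 603
  H–Br: 1 × 376 = 376
  Σ(broken) = 3710 kJ
Bonds formed (products):
  C–Br: 1 × 280 = 280
  C–C: 2 × 343 = 686
  C–H: 7 × 398 = 2786
  Σ(formed) = 3752 kJ
ΔH = Σ(broken) − Σ(formed) = 3710 − 3752 = −42 kJ

ΔH ≈ −42 kJ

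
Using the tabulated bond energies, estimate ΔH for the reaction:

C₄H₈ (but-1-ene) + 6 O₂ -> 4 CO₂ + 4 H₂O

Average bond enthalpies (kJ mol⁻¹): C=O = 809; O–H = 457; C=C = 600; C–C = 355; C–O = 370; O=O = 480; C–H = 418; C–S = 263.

Bonds broken (reactants):
  C–C: 2 × 355 = 710
  C–H: 8 × 418 = 3344
  C=C: 1 × 600 = 600
  O=O: 6 × 480 = 2880
  Σ(broken) = 7534 kJ
Bonds formed (products):
  C=O: 8 × 809 = 6472
  O–H: 8 × 457 = 3656
  Σ(formed) = 10128 kJ
ΔH = Σ(broken) − Σ(formed) = 7534 − 10128 = −2594 kJ

ΔH ≈ −2594 kJ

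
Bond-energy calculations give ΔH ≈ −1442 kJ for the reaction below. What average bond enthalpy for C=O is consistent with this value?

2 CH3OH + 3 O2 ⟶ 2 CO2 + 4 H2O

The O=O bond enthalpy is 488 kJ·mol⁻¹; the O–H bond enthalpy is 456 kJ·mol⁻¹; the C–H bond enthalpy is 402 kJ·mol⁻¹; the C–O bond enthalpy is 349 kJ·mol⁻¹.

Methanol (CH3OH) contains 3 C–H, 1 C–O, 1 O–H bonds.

Let D be the C=O bond energy.
Σ(broken) = 6×402 + 2×349 + 2×456 + 3×488 = 5486
Σ(formed) = 4×D + 8×456 = 3648 + 4D
ΔH = Σ(broken) − Σ(formed) = (5486) − (3648 + 4D) = +1838 − 4D
Setting this equal to −1442 kJ gives 4D = 3280, so D = 820 kJ/mol.

D(C=O) ≈ 820 kJ/mol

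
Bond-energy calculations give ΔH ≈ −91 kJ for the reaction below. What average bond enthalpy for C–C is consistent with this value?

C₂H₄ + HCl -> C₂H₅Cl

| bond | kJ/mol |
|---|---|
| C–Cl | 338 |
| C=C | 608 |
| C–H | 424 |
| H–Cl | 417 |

D(C–C) ≈ 354 kJ/mol

Let D be the C–C bond energy.
Σ(broken) = 4×424 + 1×608 + 1×417 = 2721
Σ(formed) = 1×D + 1×338 + 5×424 = 2458 + D
ΔH = Σ(broken) − Σ(formed) = (2721) − (2458 + D) = +263 − D
Setting this equal to −91 kJ gives D = 354 kJ/mol.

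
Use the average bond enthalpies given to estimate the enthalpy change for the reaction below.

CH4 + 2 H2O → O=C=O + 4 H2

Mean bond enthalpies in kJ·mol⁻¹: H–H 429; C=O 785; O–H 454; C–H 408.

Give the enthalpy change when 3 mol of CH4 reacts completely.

ΔH = +486 kJ

Bonds broken (reactants):
  C–H: 4 × 408 = 1632
  O–H: 4 × 454 = 1816
  Σ(broken) = 3448 kJ
Bonds formed (products):
  C=O: 2 × 785 = 1570
  H–H: 4 × 429 = 1716
  Σ(formed) = 3286 kJ
ΔH = Σ(broken) − Σ(formed) = 3448 − 3286 = +162 kJ
For 3× the reaction as written: 3 × (+162) = +486 kJ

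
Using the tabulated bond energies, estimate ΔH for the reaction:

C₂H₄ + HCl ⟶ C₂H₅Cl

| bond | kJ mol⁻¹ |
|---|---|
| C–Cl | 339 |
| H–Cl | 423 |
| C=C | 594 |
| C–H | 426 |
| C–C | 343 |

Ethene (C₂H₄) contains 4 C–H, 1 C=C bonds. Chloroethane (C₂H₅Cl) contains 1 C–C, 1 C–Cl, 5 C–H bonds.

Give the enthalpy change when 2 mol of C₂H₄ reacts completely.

ΔH = −182 kJ

Bonds broken (reactants):
  C–H: 4 × 426 = 1704
  C=C: 1 × 594 = 594
  H–Cl: 1 × 423 = 423
  Σ(broken) = 2721 kJ
Bonds formed (products):
  C–C: 1 × 343 = 343
  C–Cl: 1 × 339 = 339
  C–H: 5 × 426 = 2130
  Σ(formed) = 2812 kJ
ΔH = Σ(broken) − Σ(formed) = 2721 − 2812 = −91 kJ
For 2× the reaction as written: 2 × (−91) = −182 kJ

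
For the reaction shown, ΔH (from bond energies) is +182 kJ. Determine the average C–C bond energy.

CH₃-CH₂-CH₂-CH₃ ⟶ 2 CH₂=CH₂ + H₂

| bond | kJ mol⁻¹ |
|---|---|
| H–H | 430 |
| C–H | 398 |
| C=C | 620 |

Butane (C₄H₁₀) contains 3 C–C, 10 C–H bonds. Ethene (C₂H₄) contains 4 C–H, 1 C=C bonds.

D(C–C) ≈ 352 kJ/mol

Let D be the C–C bond energy.
Σ(broken) = 3×D + 10×398 = 3980 + 3D
Σ(formed) = 8×398 + 2×620 + 1×430 = 4854
ΔH = Σ(broken) − Σ(formed) = (3980 + 3D) − (4854) = −874 + 3D
Setting this equal to +182 kJ gives 3D = 1056, so D = 352 kJ/mol.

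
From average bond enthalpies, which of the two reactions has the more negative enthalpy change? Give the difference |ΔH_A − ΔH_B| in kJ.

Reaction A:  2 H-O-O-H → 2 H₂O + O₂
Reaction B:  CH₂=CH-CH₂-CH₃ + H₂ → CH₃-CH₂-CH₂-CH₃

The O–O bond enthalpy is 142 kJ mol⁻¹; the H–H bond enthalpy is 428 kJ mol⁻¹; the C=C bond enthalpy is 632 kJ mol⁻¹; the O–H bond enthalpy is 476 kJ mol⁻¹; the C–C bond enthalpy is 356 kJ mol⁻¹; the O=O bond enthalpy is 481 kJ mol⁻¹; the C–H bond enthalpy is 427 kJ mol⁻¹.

Reaction A:
  Bonds broken (reactants):
    O–H: 4 × 476 = 1904
    O–O: 2 × 142 = 284
    Σ(broken) = 2188 kJ
  Bonds formed (products):
    O–H: 4 × 476 = 1904
    O=O: 1 × 481 = 481
    Σ(formed) = 2385 kJ
  ΔH_A = 2188 − 2385 = −197 kJ
Reaction B:
  Bonds broken (reactants):
    C–C: 2 × 356 = 712
    C–H: 8 × 427 = 3416
    C=C: 1 × 632 = 632
    H–H: 1 × 428 = 428
    Σ(broken) = 5188 kJ
  Bonds formed (products):
    C–C: 3 × 356 = 1068
    C–H: 10 × 427 = 4270
    Σ(formed) = 5338 kJ
  ΔH_B = 5188 − 5338 = −150 kJ
ΔH_A − ΔH_B = −47 kJ, so reaction A has the more negative ΔH; |ΔH_A − ΔH_B| = 47 kJ.

Reaction A, by 47 kJ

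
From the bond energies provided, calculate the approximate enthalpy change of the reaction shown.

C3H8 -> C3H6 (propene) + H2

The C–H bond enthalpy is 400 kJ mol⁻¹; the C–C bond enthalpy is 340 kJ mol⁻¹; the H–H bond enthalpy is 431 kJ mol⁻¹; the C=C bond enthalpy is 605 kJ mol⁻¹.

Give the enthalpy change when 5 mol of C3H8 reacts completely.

ΔH = +520 kJ

Bonds broken (reactants):
  C–C: 2 × 340 = 680
  C–H: 8 × 400 = 3200
  Σ(broken) = 3880 kJ
Bonds formed (products):
  C–C: 1 × 340 = 340
  C–H: 6 × 400 = 2400
  C=C: 1 × 605 = 605
  H–H: 1 × 431 = 431
  Σ(formed) = 3776 kJ
ΔH = Σ(broken) − Σ(formed) = 3880 − 3776 = +104 kJ
For 5× the reaction as written: 5 × (+104) = +520 kJ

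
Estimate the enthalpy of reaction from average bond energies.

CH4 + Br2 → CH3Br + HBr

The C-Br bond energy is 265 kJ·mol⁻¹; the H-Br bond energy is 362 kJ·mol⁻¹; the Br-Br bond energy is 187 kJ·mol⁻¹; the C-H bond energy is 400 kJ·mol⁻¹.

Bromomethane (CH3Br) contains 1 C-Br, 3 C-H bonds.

Bonds broken (reactants):
  Br-Br: 1 × 187 = 187
  C-H: 4 × 400 = 1600
  Σ(broken) = 1787 kJ
Bonds formed (products):
  C-Br: 1 × 265 = 265
  C-H: 3 × 400 = 1200
  H-Br: 1 × 362 = 362
  Σ(formed) = 1827 kJ
ΔH = Σ(broken) − Σ(formed) = 1787 − 1827 = −40 kJ

ΔH ≈ −40 kJ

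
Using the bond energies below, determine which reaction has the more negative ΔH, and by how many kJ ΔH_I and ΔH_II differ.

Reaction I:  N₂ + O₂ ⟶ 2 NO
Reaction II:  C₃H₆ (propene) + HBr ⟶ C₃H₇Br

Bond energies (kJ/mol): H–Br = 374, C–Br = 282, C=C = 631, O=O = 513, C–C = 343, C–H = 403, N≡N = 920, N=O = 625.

Reaction II, by 206 kJ

Reaction I:
  Bonds broken (reactants):
    N≡N: 1 × 920 = 920
    O=O: 1 × 513 = 513
    Σ(broken) = 1433 kJ
  Bonds formed (products):
    N=O: 2 × 625 = 1250
    Σ(formed) = 1250 kJ
  ΔH_I = 1433 − 1250 = +183 kJ
Reaction II:
  Bonds broken (reactants):
    C–C: 1 × 343 = 343
    C–H: 6 × 403 = 2418
    C=C: 1 × 631 = 631
    H–Br: 1 × 374 = 374
    Σ(broken) = 3766 kJ
  Bonds formed (products):
    C–Br: 1 × 282 = 282
    C–C: 2 × 343 = 686
    C–H: 7 × 403 = 2821
    Σ(formed) = 3789 kJ
  ΔH_II = 3766 − 3789 = −23 kJ
ΔH_I − ΔH_II = +206 kJ, so reaction II has the more negative ΔH; |ΔH_I − ΔH_II| = 206 kJ.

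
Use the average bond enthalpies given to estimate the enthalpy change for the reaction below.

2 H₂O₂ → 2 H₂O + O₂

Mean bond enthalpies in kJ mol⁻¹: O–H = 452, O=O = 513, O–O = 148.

ΔH ≈ −217 kJ

Bonds broken (reactants):
  O–H: 4 × 452 = 1808
  O–O: 2 × 148 = 296
  Σ(broken) = 2104 kJ
Bonds formed (products):
  O–H: 4 × 452 = 1808
  O=O: 1 × 513 = 513
  Σ(formed) = 2321 kJ
ΔH = Σ(broken) − Σ(formed) = 2104 − 2321 = −217 kJ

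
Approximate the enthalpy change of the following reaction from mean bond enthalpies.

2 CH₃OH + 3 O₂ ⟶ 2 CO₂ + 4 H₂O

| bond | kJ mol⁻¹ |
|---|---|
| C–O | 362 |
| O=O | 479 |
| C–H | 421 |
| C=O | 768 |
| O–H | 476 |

Bonds broken (reactants):
  C–H: 6 × 421 = 2526
  C–O: 2 × 362 = 724
  O–H: 2 × 476 = 952
  O=O: 3 × 479 = 1437
  Σ(broken) = 5639 kJ
Bonds formed (products):
  C=O: 4 × 768 = 3072
  O–H: 8 × 476 = 3808
  Σ(formed) = 6880 kJ
ΔH = Σ(broken) − Σ(formed) = 5639 − 6880 = −1241 kJ

ΔH ≈ −1241 kJ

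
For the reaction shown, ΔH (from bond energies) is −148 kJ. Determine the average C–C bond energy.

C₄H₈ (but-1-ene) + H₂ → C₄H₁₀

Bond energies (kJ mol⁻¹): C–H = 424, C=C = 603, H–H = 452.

D(C–C) ≈ 355 kJ/mol

Let D be the C–C bond energy.
Σ(broken) = 2×D + 8×424 + 1×603 + 1×452 = 4447 + 2D
Σ(formed) = 3×D + 10×424 = 4240 + 3D
ΔH = Σ(broken) − Σ(formed) = (4447 + 2D) − (4240 + 3D) = +207 − D
Setting this equal to −148 kJ gives D = 355 kJ/mol.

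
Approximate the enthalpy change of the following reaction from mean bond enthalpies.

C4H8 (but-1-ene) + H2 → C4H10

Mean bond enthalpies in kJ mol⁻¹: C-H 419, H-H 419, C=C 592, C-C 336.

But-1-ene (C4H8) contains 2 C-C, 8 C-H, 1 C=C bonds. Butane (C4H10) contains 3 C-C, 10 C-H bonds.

ΔH ≈ −163 kJ

Bonds broken (reactants):
  C-C: 2 × 336 = 672
  C-H: 8 × 419 = 3352
  C=C: 1 × 592 = 592
  H-H: 1 × 419 = 419
  Σ(broken) = 5035 kJ
Bonds formed (products):
  C-C: 3 × 336 = 1008
  C-H: 10 × 419 = 4190
  Σ(formed) = 5198 kJ
ΔH = Σ(broken) − Σ(formed) = 5035 − 5198 = −163 kJ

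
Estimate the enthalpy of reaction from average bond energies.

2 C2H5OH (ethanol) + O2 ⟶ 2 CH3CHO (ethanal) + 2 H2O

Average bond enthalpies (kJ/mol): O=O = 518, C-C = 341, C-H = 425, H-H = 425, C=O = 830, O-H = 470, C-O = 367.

ΔH ≈ −498 kJ

Bonds broken (reactants):
  C-C: 2 × 341 = 682
  C-H: 10 × 425 = 4250
  C-O: 2 × 367 = 734
  O-H: 2 × 470 = 940
  O=O: 1 × 518 = 518
  Σ(broken) = 7124 kJ
Bonds formed (products):
  C-C: 2 × 341 = 682
  C-H: 8 × 425 = 3400
  C=O: 2 × 830 = 1660
  O-H: 4 × 470 = 1880
  Σ(formed) = 7622 kJ
ΔH = Σ(broken) − Σ(formed) = 7124 − 7622 = −498 kJ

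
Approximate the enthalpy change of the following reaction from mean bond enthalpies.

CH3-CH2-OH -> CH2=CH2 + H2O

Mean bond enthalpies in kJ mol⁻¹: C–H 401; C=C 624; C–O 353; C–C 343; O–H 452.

Bonds broken (reactants):
  C–C: 1 × 343 = 343
  C–H: 5 × 401 = 2005
  C–O: 1 × 353 = 353
  O–H: 1 × 452 = 452
  Σ(broken) = 3153 kJ
Bonds formed (products):
  C–H: 4 × 401 = 1604
  C=C: 1 × 624 = 624
  O–H: 2 × 452 = 904
  Σ(formed) = 3132 kJ
ΔH = Σ(broken) − Σ(formed) = 3153 − 3132 = +21 kJ

ΔH ≈ +21 kJ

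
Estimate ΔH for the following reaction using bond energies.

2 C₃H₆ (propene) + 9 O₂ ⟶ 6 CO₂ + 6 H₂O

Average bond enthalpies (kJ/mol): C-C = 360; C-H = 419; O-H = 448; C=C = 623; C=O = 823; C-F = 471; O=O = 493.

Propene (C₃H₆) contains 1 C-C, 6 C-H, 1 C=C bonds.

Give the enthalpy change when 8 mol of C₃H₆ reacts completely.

ΔH = −15284 kJ

Bonds broken (reactants):
  C-C: 2 × 360 = 720
  C-H: 12 × 419 = 5028
  C=C: 2 × 623 = 1246
  O=O: 9 × 493 = 4437
  Σ(broken) = 11431 kJ
Bonds formed (products):
  C=O: 12 × 823 = 9876
  O-H: 12 × 448 = 5376
  Σ(formed) = 15252 kJ
ΔH = Σ(broken) − Σ(formed) = 11431 − 15252 = −3821 kJ
For 4× the reaction as written: 4 × (−3821) = −15284 kJ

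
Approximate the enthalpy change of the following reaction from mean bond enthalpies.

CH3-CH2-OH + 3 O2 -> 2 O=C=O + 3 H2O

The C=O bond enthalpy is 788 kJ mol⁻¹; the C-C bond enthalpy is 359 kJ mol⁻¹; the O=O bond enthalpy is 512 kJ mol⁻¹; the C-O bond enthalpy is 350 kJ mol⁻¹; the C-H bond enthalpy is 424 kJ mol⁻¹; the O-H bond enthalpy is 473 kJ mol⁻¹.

ΔH ≈ −1152 kJ

Bonds broken (reactants):
  C-C: 1 × 359 = 359
  C-H: 5 × 424 = 2120
  C-O: 1 × 350 = 350
  O-H: 1 × 473 = 473
  O=O: 3 × 512 = 1536
  Σ(broken) = 4838 kJ
Bonds formed (products):
  C=O: 4 × 788 = 3152
  O-H: 6 × 473 = 2838
  Σ(formed) = 5990 kJ
ΔH = Σ(broken) − Σ(formed) = 4838 − 5990 = −1152 kJ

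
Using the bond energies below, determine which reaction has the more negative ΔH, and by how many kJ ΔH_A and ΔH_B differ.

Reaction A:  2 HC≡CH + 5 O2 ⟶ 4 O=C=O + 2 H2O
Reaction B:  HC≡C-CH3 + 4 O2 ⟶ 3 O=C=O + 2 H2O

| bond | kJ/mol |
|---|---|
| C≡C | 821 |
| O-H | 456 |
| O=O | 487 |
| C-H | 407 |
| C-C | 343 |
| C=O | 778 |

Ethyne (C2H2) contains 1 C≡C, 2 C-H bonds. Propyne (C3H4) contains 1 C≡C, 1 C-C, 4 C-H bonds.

Reaction A:
  Bonds broken (reactants):
    C≡C: 2 × 821 = 1642
    C-H: 4 × 407 = 1628
    O=O: 5 × 487 = 2435
    Σ(broken) = 5705 kJ
  Bonds formed (products):
    C=O: 8 × 778 = 6224
    O-H: 4 × 456 = 1824
    Σ(formed) = 8048 kJ
  ΔH_A = 5705 − 8048 = −2343 kJ
Reaction B:
  Bonds broken (reactants):
    C≡C: 1 × 821 = 821
    C-C: 1 × 343 = 343
    C-H: 4 × 407 = 1628
    O=O: 4 × 487 = 1948
    Σ(broken) = 4740 kJ
  Bonds formed (products):
    C=O: 6 × 778 = 4668
    O-H: 4 × 456 = 1824
    Σ(formed) = 6492 kJ
  ΔH_B = 4740 − 6492 = −1752 kJ
ΔH_A − ΔH_B = −591 kJ, so reaction A has the more negative ΔH; |ΔH_A − ΔH_B| = 591 kJ.

Reaction A, by 591 kJ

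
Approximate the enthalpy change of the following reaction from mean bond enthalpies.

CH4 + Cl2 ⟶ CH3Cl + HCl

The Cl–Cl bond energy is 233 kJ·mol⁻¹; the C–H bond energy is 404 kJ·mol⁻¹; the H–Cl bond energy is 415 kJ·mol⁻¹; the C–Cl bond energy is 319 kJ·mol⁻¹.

ΔH ≈ −97 kJ

Bonds broken (reactants):
  C–H: 4 × 404 = 1616
  Cl–Cl: 1 × 233 = 233
  Σ(broken) = 1849 kJ
Bonds formed (products):
  C–Cl: 1 × 319 = 319
  C–H: 3 × 404 = 1212
  H–Cl: 1 × 415 = 415
  Σ(formed) = 1946 kJ
ΔH = Σ(broken) − Σ(formed) = 1849 − 1946 = −97 kJ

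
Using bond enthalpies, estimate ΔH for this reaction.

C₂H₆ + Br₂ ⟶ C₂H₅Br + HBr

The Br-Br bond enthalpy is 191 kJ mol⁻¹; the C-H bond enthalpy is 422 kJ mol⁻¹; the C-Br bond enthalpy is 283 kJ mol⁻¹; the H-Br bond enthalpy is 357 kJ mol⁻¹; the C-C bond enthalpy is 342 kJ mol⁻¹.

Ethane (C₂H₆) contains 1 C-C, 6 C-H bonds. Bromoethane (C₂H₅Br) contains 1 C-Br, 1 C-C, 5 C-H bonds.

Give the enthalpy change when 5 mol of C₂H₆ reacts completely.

Bonds broken (reactants):
  Br-Br: 1 × 191 = 191
  C-C: 1 × 342 = 342
  C-H: 6 × 422 = 2532
  Σ(broken) = 3065 kJ
Bonds formed (products):
  C-Br: 1 × 283 = 283
  C-C: 1 × 342 = 342
  C-H: 5 × 422 = 2110
  H-Br: 1 × 357 = 357
  Σ(formed) = 3092 kJ
ΔH = Σ(broken) − Σ(formed) = 3065 − 3092 = −27 kJ
For 5× the reaction as written: 5 × (−27) = −135 kJ

ΔH = −135 kJ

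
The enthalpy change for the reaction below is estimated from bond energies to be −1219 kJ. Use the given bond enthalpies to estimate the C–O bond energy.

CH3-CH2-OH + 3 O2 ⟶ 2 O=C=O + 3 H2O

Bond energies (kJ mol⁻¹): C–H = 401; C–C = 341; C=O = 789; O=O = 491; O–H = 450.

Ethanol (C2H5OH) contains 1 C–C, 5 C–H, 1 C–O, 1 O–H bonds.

D(C–O) ≈ 368 kJ/mol

Let D be the C–O bond energy.
Σ(broken) = 1×341 + 5×401 + 1×D + 1×450 + 3×491 = 4269 + D
Σ(formed) = 4×789 + 6×450 = 5856
ΔH = Σ(broken) − Σ(formed) = (4269 + D) − (5856) = −1587 + D
Setting this equal to −1219 kJ gives D = 368 kJ/mol.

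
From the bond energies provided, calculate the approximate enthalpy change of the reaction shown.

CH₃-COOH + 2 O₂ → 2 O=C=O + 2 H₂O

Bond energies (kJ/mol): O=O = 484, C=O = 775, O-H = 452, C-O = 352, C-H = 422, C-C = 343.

Bonds broken (reactants):
  C-C: 1 × 343 = 343
  C-H: 3 × 422 = 1266
  C-O: 1 × 352 = 352
  C=O: 1 × 775 = 775
  O-H: 1 × 452 = 452
  O=O: 2 × 484 = 968
  Σ(broken) = 4156 kJ
Bonds formed (products):
  C=O: 4 × 775 = 3100
  O-H: 4 × 452 = 1808
  Σ(formed) = 4908 kJ
ΔH = Σ(broken) − Σ(formed) = 4156 − 4908 = −752 kJ

ΔH ≈ −752 kJ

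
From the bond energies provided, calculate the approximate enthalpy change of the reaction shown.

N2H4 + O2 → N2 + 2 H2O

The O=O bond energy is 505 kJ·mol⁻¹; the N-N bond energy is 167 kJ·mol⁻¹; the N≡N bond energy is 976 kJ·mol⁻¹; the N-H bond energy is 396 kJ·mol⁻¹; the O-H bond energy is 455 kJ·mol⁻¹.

Bonds broken (reactants):
  N-H: 4 × 396 = 1584
  N-N: 1 × 167 = 167
  O=O: 1 × 505 = 505
  Σ(broken) = 2256 kJ
Bonds formed (products):
  N≡N: 1 × 976 = 976
  O-H: 4 × 455 = 1820
  Σ(formed) = 2796 kJ
ΔH = Σ(broken) − Σ(formed) = 2256 − 2796 = −540 kJ

ΔH ≈ −540 kJ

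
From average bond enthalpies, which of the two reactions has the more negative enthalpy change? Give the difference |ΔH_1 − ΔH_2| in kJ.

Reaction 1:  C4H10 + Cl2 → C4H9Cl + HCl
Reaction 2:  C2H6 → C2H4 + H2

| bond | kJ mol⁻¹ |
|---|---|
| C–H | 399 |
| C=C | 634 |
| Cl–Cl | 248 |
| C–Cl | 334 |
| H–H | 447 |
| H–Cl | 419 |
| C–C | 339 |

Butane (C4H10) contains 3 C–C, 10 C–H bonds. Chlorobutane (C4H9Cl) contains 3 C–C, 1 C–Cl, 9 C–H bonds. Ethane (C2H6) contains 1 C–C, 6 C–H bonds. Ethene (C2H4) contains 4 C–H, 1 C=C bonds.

Reaction 1:
  Bonds broken (reactants):
    C–C: 3 × 339 = 1017
    C–H: 10 × 399 = 3990
    Cl–Cl: 1 × 248 = 248
    Σ(broken) = 5255 kJ
  Bonds formed (products):
    C–C: 3 × 339 = 1017
    C–Cl: 1 × 334 = 334
    C–H: 9 × 399 = 3591
    H–Cl: 1 × 419 = 419
    Σ(formed) = 5361 kJ
  ΔH_1 = 5255 − 5361 = −106 kJ
Reaction 2:
  Bonds broken (reactants):
    C–C: 1 × 339 = 339
    C–H: 6 × 399 = 2394
    Σ(broken) = 2733 kJ
  Bonds formed (products):
    C–H: 4 × 399 = 1596
    C=C: 1 × 634 = 634
    H–H: 1 × 447 = 447
    Σ(formed) = 2677 kJ
  ΔH_2 = 2733 − 2677 = +56 kJ
ΔH_1 − ΔH_2 = −162 kJ, so reaction 1 has the more negative ΔH; |ΔH_1 − ΔH_2| = 162 kJ.

Reaction 1, by 162 kJ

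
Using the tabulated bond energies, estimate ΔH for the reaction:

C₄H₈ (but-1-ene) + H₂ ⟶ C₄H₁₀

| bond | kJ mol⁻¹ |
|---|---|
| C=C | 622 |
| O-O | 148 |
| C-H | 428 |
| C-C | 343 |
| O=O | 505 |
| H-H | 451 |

Bonds broken (reactants):
  C-C: 2 × 343 = 686
  C-H: 8 × 428 = 3424
  C=C: 1 × 622 = 622
  H-H: 1 × 451 = 451
  Σ(broken) = 5183 kJ
Bonds formed (products):
  C-C: 3 × 343 = 1029
  C-H: 10 × 428 = 4280
  Σ(formed) = 5309 kJ
ΔH = Σ(broken) − Σ(formed) = 5183 − 5309 = −126 kJ

ΔH ≈ −126 kJ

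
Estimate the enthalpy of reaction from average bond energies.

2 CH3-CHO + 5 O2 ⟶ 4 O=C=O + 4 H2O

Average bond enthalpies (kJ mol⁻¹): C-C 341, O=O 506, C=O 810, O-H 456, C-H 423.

ΔH ≈ −1912 kJ

Bonds broken (reactants):
  C-C: 2 × 341 = 682
  C-H: 8 × 423 = 3384
  C=O: 2 × 810 = 1620
  O=O: 5 × 506 = 2530
  Σ(broken) = 8216 kJ
Bonds formed (products):
  C=O: 8 × 810 = 6480
  O-H: 8 × 456 = 3648
  Σ(formed) = 10128 kJ
ΔH = Σ(broken) − Σ(formed) = 8216 − 10128 = −1912 kJ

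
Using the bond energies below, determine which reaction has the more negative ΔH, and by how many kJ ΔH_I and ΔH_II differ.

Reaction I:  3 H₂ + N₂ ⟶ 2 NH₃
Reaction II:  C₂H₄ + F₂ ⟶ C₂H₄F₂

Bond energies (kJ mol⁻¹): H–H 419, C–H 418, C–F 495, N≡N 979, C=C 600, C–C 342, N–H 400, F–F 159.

Reaction II, by 409 kJ

Reaction I:
  Bonds broken (reactants):
    H–H: 3 × 419 = 1257
    N≡N: 1 × 979 = 979
    Σ(broken) = 2236 kJ
  Bonds formed (products):
    N–H: 6 × 400 = 2400
    Σ(formed) = 2400 kJ
  ΔH_I = 2236 − 2400 = −164 kJ
Reaction II:
  Bonds broken (reactants):
    C–H: 4 × 418 = 1672
    C=C: 1 × 600 = 600
    F–F: 1 × 159 = 159
    Σ(broken) = 2431 kJ
  Bonds formed (products):
    C–C: 1 × 342 = 342
    C–F: 2 × 495 = 990
    C–H: 4 × 418 = 1672
    Σ(formed) = 3004 kJ
  ΔH_II = 2431 − 3004 = −573 kJ
ΔH_I − ΔH_II = +409 kJ, so reaction II has the more negative ΔH; |ΔH_I − ΔH_II| = 409 kJ.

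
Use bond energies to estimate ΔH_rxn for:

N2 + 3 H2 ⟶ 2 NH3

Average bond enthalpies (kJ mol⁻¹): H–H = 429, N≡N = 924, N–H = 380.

ΔH ≈ −69 kJ

Bonds broken (reactants):
  H–H: 3 × 429 = 1287
  N≡N: 1 × 924 = 924
  Σ(broken) = 2211 kJ
Bonds formed (products):
  N–H: 6 × 380 = 2280
  Σ(formed) = 2280 kJ
ΔH = Σ(broken) − Σ(formed) = 2211 − 2280 = −69 kJ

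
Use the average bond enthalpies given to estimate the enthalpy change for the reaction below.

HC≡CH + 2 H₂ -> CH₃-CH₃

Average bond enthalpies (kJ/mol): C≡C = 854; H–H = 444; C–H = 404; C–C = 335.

Bonds broken (reactants):
  C≡C: 1 × 854 = 854
  C–H: 2 × 404 = 808
  H–H: 2 × 444 = 888
  Σ(broken) = 2550 kJ
Bonds formed (products):
  C–C: 1 × 335 = 335
  C–H: 6 × 404 = 2424
  Σ(formed) = 2759 kJ
ΔH = Σ(broken) − Σ(formed) = 2550 − 2759 = −209 kJ

ΔH ≈ −209 kJ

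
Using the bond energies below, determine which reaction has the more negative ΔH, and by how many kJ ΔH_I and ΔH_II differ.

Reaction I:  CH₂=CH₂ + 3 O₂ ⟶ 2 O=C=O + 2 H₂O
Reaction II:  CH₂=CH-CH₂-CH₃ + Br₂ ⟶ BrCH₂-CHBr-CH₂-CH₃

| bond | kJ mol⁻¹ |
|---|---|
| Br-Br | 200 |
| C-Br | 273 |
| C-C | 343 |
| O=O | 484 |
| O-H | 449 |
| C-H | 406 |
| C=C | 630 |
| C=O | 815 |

Reaction I, by 1291 kJ

Reaction I:
  Bonds broken (reactants):
    C-H: 4 × 406 = 1624
    C=C: 1 × 630 = 630
    O=O: 3 × 484 = 1452
    Σ(broken) = 3706 kJ
  Bonds formed (products):
    C=O: 4 × 815 = 3260
    O-H: 4 × 449 = 1796
    Σ(formed) = 5056 kJ
  ΔH_I = 3706 − 5056 = −1350 kJ
Reaction II:
  Bonds broken (reactants):
    Br-Br: 1 × 200 = 200
    C-C: 2 × 343 = 686
    C-H: 8 × 406 = 3248
    C=C: 1 × 630 = 630
    Σ(broken) = 4764 kJ
  Bonds formed (products):
    C-Br: 2 × 273 = 546
    C-C: 3 × 343 = 1029
    C-H: 8 × 406 = 3248
    Σ(formed) = 4823 kJ
  ΔH_II = 4764 − 4823 = −59 kJ
ΔH_I − ΔH_II = −1291 kJ, so reaction I has the more negative ΔH; |ΔH_I − ΔH_II| = 1291 kJ.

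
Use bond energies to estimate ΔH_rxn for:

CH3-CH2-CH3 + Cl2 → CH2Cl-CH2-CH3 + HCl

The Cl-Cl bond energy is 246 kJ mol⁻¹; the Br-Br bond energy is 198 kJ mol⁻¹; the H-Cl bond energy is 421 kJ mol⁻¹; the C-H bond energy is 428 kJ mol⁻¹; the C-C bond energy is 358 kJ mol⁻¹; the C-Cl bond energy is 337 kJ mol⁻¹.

ΔH ≈ −84 kJ

Bonds broken (reactants):
  C-C: 2 × 358 = 716
  C-H: 8 × 428 = 3424
  Cl-Cl: 1 × 246 = 246
  Σ(broken) = 4386 kJ
Bonds formed (products):
  C-C: 2 × 358 = 716
  C-Cl: 1 × 337 = 337
  C-H: 7 × 428 = 2996
  H-Cl: 1 × 421 = 421
  Σ(formed) = 4470 kJ
ΔH = Σ(broken) − Σ(formed) = 4386 − 4470 = −84 kJ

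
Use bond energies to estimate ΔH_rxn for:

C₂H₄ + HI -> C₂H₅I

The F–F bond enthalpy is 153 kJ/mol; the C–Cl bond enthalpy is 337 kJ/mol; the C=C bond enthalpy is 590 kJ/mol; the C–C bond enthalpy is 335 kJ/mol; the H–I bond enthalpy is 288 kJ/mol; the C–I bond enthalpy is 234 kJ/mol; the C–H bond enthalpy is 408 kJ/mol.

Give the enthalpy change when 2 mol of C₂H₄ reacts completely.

Bonds broken (reactants):
  C–H: 4 × 408 = 1632
  C=C: 1 × 590 = 590
  H–I: 1 × 288 = 288
  Σ(broken) = 2510 kJ
Bonds formed (products):
  C–C: 1 × 335 = 335
  C–H: 5 × 408 = 2040
  C–I: 1 × 234 = 234
  Σ(formed) = 2609 kJ
ΔH = Σ(broken) − Σ(formed) = 2510 − 2609 = −99 kJ
For 2× the reaction as written: 2 × (−99) = −198 kJ

ΔH = −198 kJ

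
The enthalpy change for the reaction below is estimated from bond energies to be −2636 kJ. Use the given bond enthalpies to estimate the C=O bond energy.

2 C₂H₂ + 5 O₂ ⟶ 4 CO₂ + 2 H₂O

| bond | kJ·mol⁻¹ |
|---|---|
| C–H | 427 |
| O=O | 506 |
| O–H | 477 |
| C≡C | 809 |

Let D be the C=O bond energy.
Σ(broken) = 2×809 + 4×427 + 5×506 = 5856
Σ(formed) = 8×D + 4×477 = 1908 + 8D
ΔH = Σ(broken) − Σ(formed) = (5856) − (1908 + 8D) = +3948 − 8D
Setting this equal to −2636 kJ gives 8D = 6584, so D = 823 kJ/mol.

D(C=O) ≈ 823 kJ/mol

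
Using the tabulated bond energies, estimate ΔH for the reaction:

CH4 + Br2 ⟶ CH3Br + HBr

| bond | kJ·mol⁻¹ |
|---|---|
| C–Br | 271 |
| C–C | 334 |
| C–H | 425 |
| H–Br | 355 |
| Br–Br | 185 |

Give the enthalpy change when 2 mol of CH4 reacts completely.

ΔH = −32 kJ

Bonds broken (reactants):
  Br–Br: 1 × 185 = 185
  C–H: 4 × 425 = 1700
  Σ(broken) = 1885 kJ
Bonds formed (products):
  C–Br: 1 × 271 = 271
  C–H: 3 × 425 = 1275
  H–Br: 1 × 355 = 355
  Σ(formed) = 1901 kJ
ΔH = Σ(broken) − Σ(formed) = 1885 − 1901 = −16 kJ
For 2× the reaction as written: 2 × (−16) = −32 kJ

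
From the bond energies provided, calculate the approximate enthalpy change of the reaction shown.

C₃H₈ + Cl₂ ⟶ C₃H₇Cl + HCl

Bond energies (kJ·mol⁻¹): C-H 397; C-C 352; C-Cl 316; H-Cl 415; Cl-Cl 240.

Bonds broken (reactants):
  C-C: 2 × 352 = 704
  C-H: 8 × 397 = 3176
  Cl-Cl: 1 × 240 = 240
  Σ(broken) = 4120 kJ
Bonds formed (products):
  C-C: 2 × 352 = 704
  C-Cl: 1 × 316 = 316
  C-H: 7 × 397 = 2779
  H-Cl: 1 × 415 = 415
  Σ(formed) = 4214 kJ
ΔH = Σ(broken) − Σ(formed) = 4120 − 4214 = −94 kJ

ΔH ≈ −94 kJ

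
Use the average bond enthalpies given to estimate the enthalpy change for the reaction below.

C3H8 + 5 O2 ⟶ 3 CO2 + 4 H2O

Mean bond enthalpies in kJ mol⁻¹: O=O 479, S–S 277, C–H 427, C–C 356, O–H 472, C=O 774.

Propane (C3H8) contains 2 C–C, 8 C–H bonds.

ΔH ≈ −1897 kJ

Bonds broken (reactants):
  C–C: 2 × 356 = 712
  C–H: 8 × 427 = 3416
  O=O: 5 × 479 = 2395
  Σ(broken) = 6523 kJ
Bonds formed (products):
  C=O: 6 × 774 = 4644
  O–H: 8 × 472 = 3776
  Σ(formed) = 8420 kJ
ΔH = Σ(broken) − Σ(formed) = 6523 − 8420 = −1897 kJ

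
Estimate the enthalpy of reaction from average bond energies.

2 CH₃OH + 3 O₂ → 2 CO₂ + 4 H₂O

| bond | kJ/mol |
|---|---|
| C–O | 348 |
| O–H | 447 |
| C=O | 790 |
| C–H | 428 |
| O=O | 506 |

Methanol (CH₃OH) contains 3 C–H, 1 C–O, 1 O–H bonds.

ΔH ≈ −1060 kJ

Bonds broken (reactants):
  C–H: 6 × 428 = 2568
  C–O: 2 × 348 = 696
  O–H: 2 × 447 = 894
  O=O: 3 × 506 = 1518
  Σ(broken) = 5676 kJ
Bonds formed (products):
  C=O: 4 × 790 = 3160
  O–H: 8 × 447 = 3576
  Σ(formed) = 6736 kJ
ΔH = Σ(broken) − Σ(formed) = 5676 − 6736 = −1060 kJ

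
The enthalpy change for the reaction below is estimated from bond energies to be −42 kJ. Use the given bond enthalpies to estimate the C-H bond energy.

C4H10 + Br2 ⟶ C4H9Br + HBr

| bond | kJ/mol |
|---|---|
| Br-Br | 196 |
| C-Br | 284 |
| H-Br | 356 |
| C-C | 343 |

Let D be the C-H bond energy.
Σ(broken) = 1×196 + 3×343 + 10×D = 1225 + 10D
Σ(formed) = 1×284 + 3×343 + 9×D + 1×356 = 1669 + 9D
ΔH = Σ(broken) − Σ(formed) = (1225 + 10D) − (1669 + 9D) = −444 + D
Setting this equal to −42 kJ gives D = 402 kJ/mol.

D(C-H) ≈ 402 kJ/mol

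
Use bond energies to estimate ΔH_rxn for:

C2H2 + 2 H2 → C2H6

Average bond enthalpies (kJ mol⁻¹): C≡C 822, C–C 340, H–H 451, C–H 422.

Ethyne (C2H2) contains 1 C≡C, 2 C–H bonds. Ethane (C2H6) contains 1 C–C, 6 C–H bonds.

ΔH ≈ −304 kJ

Bonds broken (reactants):
  C≡C: 1 × 822 = 822
  C–H: 2 × 422 = 844
  H–H: 2 × 451 = 902
  Σ(broken) = 2568 kJ
Bonds formed (products):
  C–C: 1 × 340 = 340
  C–H: 6 × 422 = 2532
  Σ(formed) = 2872 kJ
ΔH = Σ(broken) − Σ(formed) = 2568 − 2872 = −304 kJ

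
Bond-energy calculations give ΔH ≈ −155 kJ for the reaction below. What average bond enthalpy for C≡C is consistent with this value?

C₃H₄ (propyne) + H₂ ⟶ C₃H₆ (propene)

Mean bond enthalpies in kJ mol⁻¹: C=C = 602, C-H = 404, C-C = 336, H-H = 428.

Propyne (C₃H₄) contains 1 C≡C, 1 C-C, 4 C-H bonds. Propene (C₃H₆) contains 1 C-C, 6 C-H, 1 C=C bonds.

Let D be the C≡C bond energy.
Σ(broken) = 1×D + 1×336 + 4×404 + 1×428 = 2380 + D
Σ(formed) = 1×336 + 6×404 + 1×602 = 3362
ΔH = Σ(broken) − Σ(formed) = (2380 + D) − (3362) = −982 + D
Setting this equal to −155 kJ gives D = 827 kJ/mol.

D(C≡C) ≈ 827 kJ/mol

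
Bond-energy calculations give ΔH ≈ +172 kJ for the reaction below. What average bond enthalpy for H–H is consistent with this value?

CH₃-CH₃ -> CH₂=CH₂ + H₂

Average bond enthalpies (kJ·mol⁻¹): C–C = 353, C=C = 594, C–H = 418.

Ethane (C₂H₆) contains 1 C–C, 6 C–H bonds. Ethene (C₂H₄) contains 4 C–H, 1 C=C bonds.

Let D be the H–H bond energy.
Σ(broken) = 1×353 + 6×418 = 2861
Σ(formed) = 4×418 + 1×594 + 1×D = 2266 + D
ΔH = Σ(broken) − Σ(formed) = (2861) − (2266 + D) = +595 − D
Setting this equal to +172 kJ gives D = 423 kJ/mol.

D(H–H) ≈ 423 kJ/mol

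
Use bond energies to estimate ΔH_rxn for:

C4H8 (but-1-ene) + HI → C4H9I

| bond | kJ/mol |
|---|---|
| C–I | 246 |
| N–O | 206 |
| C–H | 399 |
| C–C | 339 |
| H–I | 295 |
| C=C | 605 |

Bonds broken (reactants):
  C–C: 2 × 339 = 678
  C–H: 8 × 399 = 3192
  C=C: 1 × 605 = 605
  H–I: 1 × 295 = 295
  Σ(broken) = 4770 kJ
Bonds formed (products):
  C–C: 3 × 339 = 1017
  C–H: 9 × 399 = 3591
  C–I: 1 × 246 = 246
  Σ(formed) = 4854 kJ
ΔH = Σ(broken) − Σ(formed) = 4770 − 4854 = −84 kJ

ΔH ≈ −84 kJ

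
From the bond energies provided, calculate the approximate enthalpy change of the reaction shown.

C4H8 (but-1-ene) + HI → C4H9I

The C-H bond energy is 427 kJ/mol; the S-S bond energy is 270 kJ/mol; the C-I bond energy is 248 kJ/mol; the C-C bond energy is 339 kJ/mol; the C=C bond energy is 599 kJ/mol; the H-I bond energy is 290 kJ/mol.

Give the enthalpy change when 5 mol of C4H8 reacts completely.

ΔH = −625 kJ

Bonds broken (reactants):
  C-C: 2 × 339 = 678
  C-H: 8 × 427 = 3416
  C=C: 1 × 599 = 599
  H-I: 1 × 290 = 290
  Σ(broken) = 4983 kJ
Bonds formed (products):
  C-C: 3 × 339 = 1017
  C-H: 9 × 427 = 3843
  C-I: 1 × 248 = 248
  Σ(formed) = 5108 kJ
ΔH = Σ(broken) − Σ(formed) = 4983 − 5108 = −125 kJ
For 5× the reaction as written: 5 × (−125) = −625 kJ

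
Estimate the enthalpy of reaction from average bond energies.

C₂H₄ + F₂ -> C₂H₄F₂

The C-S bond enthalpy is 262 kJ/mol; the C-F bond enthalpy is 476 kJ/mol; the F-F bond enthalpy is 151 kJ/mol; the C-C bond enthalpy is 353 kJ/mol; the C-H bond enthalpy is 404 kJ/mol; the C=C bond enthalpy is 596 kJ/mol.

ΔH ≈ −558 kJ

Bonds broken (reactants):
  C-H: 4 × 404 = 1616
  C=C: 1 × 596 = 596
  F-F: 1 × 151 = 151
  Σ(broken) = 2363 kJ
Bonds formed (products):
  C-C: 1 × 353 = 353
  C-F: 2 × 476 = 952
  C-H: 4 × 404 = 1616
  Σ(formed) = 2921 kJ
ΔH = Σ(broken) − Σ(formed) = 2363 − 2921 = −558 kJ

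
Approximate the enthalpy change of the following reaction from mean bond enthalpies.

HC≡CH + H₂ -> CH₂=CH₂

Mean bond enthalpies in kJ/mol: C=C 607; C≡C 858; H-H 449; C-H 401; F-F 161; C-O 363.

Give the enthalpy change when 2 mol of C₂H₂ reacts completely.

Bonds broken (reactants):
  C≡C: 1 × 858 = 858
  C-H: 2 × 401 = 802
  H-H: 1 × 449 = 449
  Σ(broken) = 2109 kJ
Bonds formed (products):
  C-H: 4 × 401 = 1604
  C=C: 1 × 607 = 607
  Σ(formed) = 2211 kJ
ΔH = Σ(broken) − Σ(formed) = 2109 − 2211 = −102 kJ
For 2× the reaction as written: 2 × (−102) = −204 kJ

ΔH = −204 kJ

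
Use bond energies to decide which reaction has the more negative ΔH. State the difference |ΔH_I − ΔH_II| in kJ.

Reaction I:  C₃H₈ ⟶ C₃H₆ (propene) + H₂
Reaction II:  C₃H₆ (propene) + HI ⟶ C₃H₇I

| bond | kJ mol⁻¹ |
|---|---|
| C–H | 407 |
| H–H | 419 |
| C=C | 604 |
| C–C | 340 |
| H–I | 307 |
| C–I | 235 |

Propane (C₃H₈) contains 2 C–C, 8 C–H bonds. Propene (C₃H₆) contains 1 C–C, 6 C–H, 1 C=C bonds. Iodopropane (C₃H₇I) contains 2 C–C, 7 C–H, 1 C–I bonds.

Reaction II, by 202 kJ

Reaction I:
  Bonds broken (reactants):
    C–C: 2 × 340 = 680
    C–H: 8 × 407 = 3256
    Σ(broken) = 3936 kJ
  Bonds formed (products):
    C–C: 1 × 340 = 340
    C–H: 6 × 407 = 2442
    C=C: 1 × 604 = 604
    H–H: 1 × 419 = 419
    Σ(formed) = 3805 kJ
  ΔH_I = 3936 − 3805 = +131 kJ
Reaction II:
  Bonds broken (reactants):
    C–C: 1 × 340 = 340
    C–H: 6 × 407 = 2442
    C=C: 1 × 604 = 604
    H–I: 1 × 307 = 307
    Σ(broken) = 3693 kJ
  Bonds formed (products):
    C–C: 2 × 340 = 680
    C–H: 7 × 407 = 2849
    C–I: 1 × 235 = 235
    Σ(formed) = 3764 kJ
  ΔH_II = 3693 − 3764 = −71 kJ
ΔH_I − ΔH_II = +202 kJ, so reaction II has the more negative ΔH; |ΔH_I − ΔH_II| = 202 kJ.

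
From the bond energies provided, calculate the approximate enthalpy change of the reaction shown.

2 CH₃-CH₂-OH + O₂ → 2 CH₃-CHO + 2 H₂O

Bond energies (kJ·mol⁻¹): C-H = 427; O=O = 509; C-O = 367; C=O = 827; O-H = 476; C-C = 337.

ΔH ≈ −509 kJ

Bonds broken (reactants):
  C-C: 2 × 337 = 674
  C-H: 10 × 427 = 4270
  C-O: 2 × 367 = 734
  O-H: 2 × 476 = 952
  O=O: 1 × 509 = 509
  Σ(broken) = 7139 kJ
Bonds formed (products):
  C-C: 2 × 337 = 674
  C-H: 8 × 427 = 3416
  C=O: 2 × 827 = 1654
  O-H: 4 × 476 = 1904
  Σ(formed) = 7648 kJ
ΔH = Σ(broken) − Σ(formed) = 7139 − 7648 = −509 kJ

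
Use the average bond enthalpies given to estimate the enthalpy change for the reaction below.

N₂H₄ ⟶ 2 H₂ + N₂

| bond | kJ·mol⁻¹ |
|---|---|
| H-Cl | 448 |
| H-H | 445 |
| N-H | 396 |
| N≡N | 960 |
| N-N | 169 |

ΔH ≈ −97 kJ

Bonds broken (reactants):
  N-H: 4 × 396 = 1584
  N-N: 1 × 169 = 169
  Σ(broken) = 1753 kJ
Bonds formed (products):
  H-H: 2 × 445 = 890
  N≡N: 1 × 960 = 960
  Σ(formed) = 1850 kJ
ΔH = Σ(broken) − Σ(formed) = 1753 − 1850 = −97 kJ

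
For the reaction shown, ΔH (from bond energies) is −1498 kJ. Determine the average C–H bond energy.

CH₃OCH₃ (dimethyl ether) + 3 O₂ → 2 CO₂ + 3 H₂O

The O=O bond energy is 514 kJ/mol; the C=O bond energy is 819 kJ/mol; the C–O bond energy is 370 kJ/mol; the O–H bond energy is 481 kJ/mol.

Let D be the C–H bond energy.
Σ(broken) = 6×D + 2×370 + 3×514 = 2282 + 6D
Σ(formed) = 4×819 + 6×481 = 6162
ΔH = Σ(broken) − Σ(formed) = (2282 + 6D) − (6162) = −3880 + 6D
Setting this equal to −1498 kJ gives 6D = 2382, so D = 397 kJ/mol.

D(C–H) ≈ 397 kJ/mol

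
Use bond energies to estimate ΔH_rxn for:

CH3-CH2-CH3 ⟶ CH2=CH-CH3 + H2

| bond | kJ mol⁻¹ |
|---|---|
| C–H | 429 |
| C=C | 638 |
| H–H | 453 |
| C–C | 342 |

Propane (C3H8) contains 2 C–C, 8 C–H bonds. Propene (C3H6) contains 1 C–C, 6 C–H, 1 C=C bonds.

Bonds broken (reactants):
  C–C: 2 × 342 = 684
  C–H: 8 × 429 = 3432
  Σ(broken) = 4116 kJ
Bonds formed (products):
  C–C: 1 × 342 = 342
  C–H: 6 × 429 = 2574
  C=C: 1 × 638 = 638
  H–H: 1 × 453 = 453
  Σ(formed) = 4007 kJ
ΔH = Σ(broken) − Σ(formed) = 4116 − 4007 = +109 kJ

ΔH ≈ +109 kJ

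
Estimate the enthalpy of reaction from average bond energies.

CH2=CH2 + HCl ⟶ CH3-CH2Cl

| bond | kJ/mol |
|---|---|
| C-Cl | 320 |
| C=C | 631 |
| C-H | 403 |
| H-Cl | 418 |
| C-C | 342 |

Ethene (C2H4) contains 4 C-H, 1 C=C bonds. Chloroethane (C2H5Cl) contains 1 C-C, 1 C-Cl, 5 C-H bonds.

Bonds broken (reactants):
  C-H: 4 × 403 = 1612
  C=C: 1 × 631 = 631
  H-Cl: 1 × 418 = 418
  Σ(broken) = 2661 kJ
Bonds formed (products):
  C-C: 1 × 342 = 342
  C-Cl: 1 × 320 = 320
  C-H: 5 × 403 = 2015
  Σ(formed) = 2677 kJ
ΔH = Σ(broken) − Σ(formed) = 2661 − 2677 = −16 kJ

ΔH ≈ −16 kJ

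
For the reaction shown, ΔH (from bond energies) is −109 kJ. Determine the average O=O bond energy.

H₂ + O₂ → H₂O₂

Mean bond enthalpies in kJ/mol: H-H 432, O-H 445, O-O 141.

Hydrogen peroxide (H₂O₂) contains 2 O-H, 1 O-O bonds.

D(O=O) ≈ 490 kJ/mol

Let D be the O=O bond energy.
Σ(broken) = 1×432 + 1×D = 432 + D
Σ(formed) = 2×445 + 1×141 = 1031
ΔH = Σ(broken) − Σ(formed) = (432 + D) − (1031) = −599 + D
Setting this equal to −109 kJ gives D = 490 kJ/mol.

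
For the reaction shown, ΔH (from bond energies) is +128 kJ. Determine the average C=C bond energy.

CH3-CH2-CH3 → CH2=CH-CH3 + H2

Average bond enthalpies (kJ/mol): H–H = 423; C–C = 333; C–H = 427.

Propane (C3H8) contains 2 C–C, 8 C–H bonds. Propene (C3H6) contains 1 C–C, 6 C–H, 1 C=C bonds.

Let D be the C=C bond energy.
Σ(broken) = 2×333 + 8×427 = 4082
Σ(formed) = 1×333 + 6×427 + 1×D + 1×423 = 3318 + D
ΔH = Σ(broken) − Σ(formed) = (4082) − (3318 + D) = +764 − D
Setting this equal to +128 kJ gives D = 636 kJ/mol.

D(C=C) ≈ 636 kJ/mol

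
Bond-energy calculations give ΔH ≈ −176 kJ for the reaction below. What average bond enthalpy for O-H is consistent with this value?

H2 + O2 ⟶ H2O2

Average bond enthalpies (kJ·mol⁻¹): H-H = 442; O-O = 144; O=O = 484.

D(O-H) ≈ 479 kJ/mol

Let D be the O-H bond energy.
Σ(broken) = 1×442 + 1×484 = 926
Σ(formed) = 2×D + 1×144 = 144 + 2D
ΔH = Σ(broken) − Σ(formed) = (926) − (144 + 2D) = +782 − 2D
Setting this equal to −176 kJ gives 2D = 958, so D = 479 kJ/mol.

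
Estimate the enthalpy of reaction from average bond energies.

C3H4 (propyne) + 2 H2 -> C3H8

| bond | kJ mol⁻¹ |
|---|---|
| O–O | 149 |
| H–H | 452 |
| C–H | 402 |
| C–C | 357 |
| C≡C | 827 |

ΔH ≈ −234 kJ

Bonds broken (reactants):
  C≡C: 1 × 827 = 827
  C–C: 1 × 357 = 357
  C–H: 4 × 402 = 1608
  H–H: 2 × 452 = 904
  Σ(broken) = 3696 kJ
Bonds formed (products):
  C–C: 2 × 357 = 714
  C–H: 8 × 402 = 3216
  Σ(formed) = 3930 kJ
ΔH = Σ(broken) − Σ(formed) = 3696 − 3930 = −234 kJ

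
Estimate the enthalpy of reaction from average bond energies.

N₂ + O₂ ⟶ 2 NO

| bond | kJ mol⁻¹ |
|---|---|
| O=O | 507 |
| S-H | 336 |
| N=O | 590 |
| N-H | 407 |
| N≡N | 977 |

Bonds broken (reactants):
  N≡N: 1 × 977 = 977
  O=O: 1 × 507 = 507
  Σ(broken) = 1484 kJ
Bonds formed (products):
  N=O: 2 × 590 = 1180
  Σ(formed) = 1180 kJ
ΔH = Σ(broken) − Σ(formed) = 1484 − 1180 = +304 kJ

ΔH ≈ +304 kJ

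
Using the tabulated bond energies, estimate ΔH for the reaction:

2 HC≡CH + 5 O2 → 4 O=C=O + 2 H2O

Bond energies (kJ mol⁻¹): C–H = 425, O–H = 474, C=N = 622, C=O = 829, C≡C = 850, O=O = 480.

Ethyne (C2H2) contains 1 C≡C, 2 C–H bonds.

ΔH ≈ −2728 kJ

Bonds broken (reactants):
  C≡C: 2 × 850 = 1700
  C–H: 4 × 425 = 1700
  O=O: 5 × 480 = 2400
  Σ(broken) = 5800 kJ
Bonds formed (products):
  C=O: 8 × 829 = 6632
  O–H: 4 × 474 = 1896
  Σ(formed) = 8528 kJ
ΔH = Σ(broken) − Σ(formed) = 5800 − 8528 = −2728 kJ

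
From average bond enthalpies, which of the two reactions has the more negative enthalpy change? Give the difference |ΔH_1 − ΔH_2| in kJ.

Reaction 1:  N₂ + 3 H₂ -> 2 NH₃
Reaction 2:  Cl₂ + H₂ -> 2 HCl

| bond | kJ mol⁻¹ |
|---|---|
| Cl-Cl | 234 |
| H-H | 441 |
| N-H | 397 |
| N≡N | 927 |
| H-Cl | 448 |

Reaction 2, by 89 kJ

Reaction 1:
  Bonds broken (reactants):
    H-H: 3 × 441 = 1323
    N≡N: 1 × 927 = 927
    Σ(broken) = 2250 kJ
  Bonds formed (products):
    N-H: 6 × 397 = 2382
    Σ(formed) = 2382 kJ
  ΔH_1 = 2250 − 2382 = −132 kJ
Reaction 2:
  Bonds broken (reactants):
    Cl-Cl: 1 × 234 = 234
    H-H: 1 × 441 = 441
    Σ(broken) = 675 kJ
  Bonds formed (products):
    H-Cl: 2 × 448 = 896
    Σ(formed) = 896 kJ
  ΔH_2 = 675 − 896 = −221 kJ
ΔH_1 − ΔH_2 = +89 kJ, so reaction 2 has the more negative ΔH; |ΔH_1 − ΔH_2| = 89 kJ.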